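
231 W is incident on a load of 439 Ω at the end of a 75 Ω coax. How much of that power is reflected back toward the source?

P_reflected ≈ 116 W

Γ = (439 − 75)/(439 + 75) = 0.708
|Γ|² = 0.502
P_refl = |Γ|²·P_inc = 116 W, P_del = (1 − |Γ|²)·P_inc = 115 W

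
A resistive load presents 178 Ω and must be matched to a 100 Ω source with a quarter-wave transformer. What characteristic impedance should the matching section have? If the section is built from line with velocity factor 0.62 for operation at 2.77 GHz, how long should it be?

Z_qwt ≈ 133 Ω; length ≈ 1.68 cm

Z_qwt = √(Z_0·R_L) = √(100 × 178) = √17800
λ = 0.62·c/f = 0.0671 m, so l = λ/4 = 0.0168 m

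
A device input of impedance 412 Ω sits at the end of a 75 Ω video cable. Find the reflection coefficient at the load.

Γ = (Z_L − Z_0)/(Z_L + Z_0) = (412 − 75)/(412 + 75) = 337/487

Γ = 0.692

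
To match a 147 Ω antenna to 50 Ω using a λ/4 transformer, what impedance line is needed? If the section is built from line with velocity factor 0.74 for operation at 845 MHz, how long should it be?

Z_qwt = √(Z_0·R_L) = √(50 × 147) = √7350
λ = 0.74·c/f = 0.263 m, so l = λ/4 = 0.0657 m

Z_qwt ≈ 85.7 Ω; length ≈ 6.57 cm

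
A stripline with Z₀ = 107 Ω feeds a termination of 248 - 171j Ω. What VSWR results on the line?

VSWR ≈ 3.57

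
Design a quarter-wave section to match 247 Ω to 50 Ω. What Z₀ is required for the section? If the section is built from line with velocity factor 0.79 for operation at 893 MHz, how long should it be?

Z_qwt = √(Z_0·R_L) = √(50 × 247) = √12350
λ = 0.79·c/f = 0.265 m, so l = λ/4 = 0.0663 m

Z_qwt ≈ 111 Ω; length ≈ 6.63 cm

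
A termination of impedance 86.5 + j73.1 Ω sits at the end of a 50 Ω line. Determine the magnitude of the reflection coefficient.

Γ = (Z_L − Z_0)/(Z_L + Z_0) = (36.5 + j73.1)/(136.5 + j73.1)
|Γ| = 81.7/155

|Γ| ≈ 0.528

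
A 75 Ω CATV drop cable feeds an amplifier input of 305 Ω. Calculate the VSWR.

For a purely resistive load, VSWR = R_L/Z_0 or Z_0/R_L (whichever > 1) = 305/75

VSWR ≈ 4.07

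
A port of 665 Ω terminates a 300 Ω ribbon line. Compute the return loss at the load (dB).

RL ≈ 8.44 dB

Γ = (665 − 300)/(665 + 300) = 0.378
RL = −20·log₁₀|Γ| = −20·log₁₀(0.378)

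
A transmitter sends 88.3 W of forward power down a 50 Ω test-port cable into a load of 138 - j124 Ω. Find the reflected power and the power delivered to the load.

|Γ| = |(88 − j124)/(188 − j124)| = 0.675
|Γ|² = 0.456
P_refl = |Γ|²·P_inc = 40.3 W, P_del = (1 − |Γ|²)·P_inc = 48 W

P_reflected ≈ 40.3 W; P_delivered ≈ 48 W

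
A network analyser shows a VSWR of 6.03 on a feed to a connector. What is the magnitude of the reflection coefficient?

|Γ| ≈ 0.716

|Γ| = (S − 1)/(S + 1) = (6.03 − 1)/(6.03 + 1) = 5.03/7.03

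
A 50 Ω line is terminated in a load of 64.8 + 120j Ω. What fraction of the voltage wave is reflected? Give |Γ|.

|Γ| ≈ 0.728

Γ = (Z_L − Z_0)/(Z_L + Z_0) = (14.8 + j120)/(114.8 + j120)
|Γ| = 121/166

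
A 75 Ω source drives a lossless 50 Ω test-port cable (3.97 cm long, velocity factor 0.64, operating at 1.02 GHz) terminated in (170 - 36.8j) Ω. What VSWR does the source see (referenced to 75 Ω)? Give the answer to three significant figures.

λ = v/f = 0.64·c / 1.02 GHz = 0.188 m
βl = 2π·l/λ = 2π × 0.211 = 75.9°
tan(βl) = 3.99
Z_in = Z_0·(Z_L + jZ_0·tanβl)/(Z_0 + jZ_L·tanβl) = 14.4 − j8.35 Ω
Γ_s = (Z_in − Z_s)/(Z_in + Z_s) = (-60.6 − j8.35)/(89.4 − j8.35), |Γ_s| = 0.681
VSWR = (1 + |Γ_s|)/(1 − |Γ_s|)

VSWR ≈ 5.27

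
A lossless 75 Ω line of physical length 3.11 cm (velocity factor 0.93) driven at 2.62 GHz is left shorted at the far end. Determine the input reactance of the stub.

λ = v/f = 0.93·c / 2.62 GHz = 0.106 m
βl = 2π·l/λ = 2π × 0.292 = 105°
tan(βl) = -3.7
For a shorted stub, Z_in = jZ_0·tan(βl)

X_in ≈ -277 Ω (capacitive)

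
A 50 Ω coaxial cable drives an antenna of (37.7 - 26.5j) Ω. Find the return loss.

RL ≈ 9.93 dB

Γ = (-12.3 − j26.5)/(87.7 − j26.5), |Γ| = 0.319
RL = −20·log₁₀|Γ| = −20·log₁₀(0.319)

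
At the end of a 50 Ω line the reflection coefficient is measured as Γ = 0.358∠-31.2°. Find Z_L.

Z_L = Z_0·(1 + Γ)/(1 − Γ) = 50·(1.31 − j0.185)/(0.694 + j0.185)

Z_L ≈ 84.5 − j36 Ω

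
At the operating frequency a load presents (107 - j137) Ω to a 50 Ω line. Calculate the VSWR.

VSWR ≈ 5.95

Γ = (Z_L − Z_0)/(Z_L + Z_0) = (57 − j137)/(157 − j137)
|Γ| = 148/208 = 0.712
VSWR = (1 + |Γ|)/(1 − |Γ|) = 1.71/0.288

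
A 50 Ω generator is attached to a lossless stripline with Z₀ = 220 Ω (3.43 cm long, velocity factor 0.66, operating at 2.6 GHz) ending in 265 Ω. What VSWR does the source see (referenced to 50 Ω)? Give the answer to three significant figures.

λ = v/f = 0.66·c / 2.6 GHz = 0.0762 m
βl = 2π·l/λ = 2π × 0.45 = 162°
tan(βl) = -0.322
Z_in = Z_0·(Z_L + jZ_0·tanβl)/(Z_0 + jZ_L·tanβl) = 254 + j27.8 Ω
Γ_s = (Z_in − Z_s)/(Z_in + Z_s) = (204 + j27.8)/(304 + j27.8), |Γ_s| = 0.675
VSWR = (1 + |Γ_s|)/(1 − |Γ_s|)

VSWR ≈ 5.15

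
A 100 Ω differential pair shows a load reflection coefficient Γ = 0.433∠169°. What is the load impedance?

Z_L = Z_0·(1 + Γ)/(1 − Γ) = 100·(0.575 + j0.0826)/(1.43 − j0.0826)

Z_L ≈ 39.9 + j8.11 Ω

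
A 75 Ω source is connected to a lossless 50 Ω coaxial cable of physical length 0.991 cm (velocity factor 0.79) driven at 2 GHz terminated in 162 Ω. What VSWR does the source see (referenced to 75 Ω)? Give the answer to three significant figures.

λ = v/f = 0.79·c / 2 GHz = 0.118 m
βl = 2π·l/λ = 2π × 0.0836 = 30.1°
tan(βl) = 0.58
Z_in = Z_0·(Z_L + jZ_0·tanβl)/(Z_0 + jZ_L·tanβl) = 47.8 − j60.8 Ω
Γ_s = (Z_in − Z_s)/(Z_in + Z_s) = (-27.2 − j60.8)/(123 − j60.8), |Γ_s| = 0.486
VSWR = (1 + |Γ_s|)/(1 − |Γ_s|)

VSWR ≈ 2.89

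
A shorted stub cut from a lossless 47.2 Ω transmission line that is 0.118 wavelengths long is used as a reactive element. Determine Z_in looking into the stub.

Z_in ≈ +j43.2 Ω

βl = 2π × 0.118 = 42.5°
tan(βl) = 0.916
For a shorted stub, Z_in = jZ_0·tan(βl)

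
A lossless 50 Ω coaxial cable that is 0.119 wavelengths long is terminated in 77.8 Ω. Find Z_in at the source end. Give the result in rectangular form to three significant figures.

βl = 2π × 0.119 = 42.8°
tan(βl) = tan(42.8°) = 0.927
Z_in = Z_0·(Z_L + jZ_0·tanβl)/(Z_0 + jZ_L·tanβl)
     = 50·(77.8 + j46.4)/(50 + j72.1)

Z_in ≈ 47 − j21.4 Ω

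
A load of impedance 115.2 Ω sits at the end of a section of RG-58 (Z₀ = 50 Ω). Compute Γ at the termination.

Γ = (Z_L − Z_0)/(Z_L + Z_0) = (115.2 − 50)/(115.2 + 50) = 65.2/165.2

Γ = 0.395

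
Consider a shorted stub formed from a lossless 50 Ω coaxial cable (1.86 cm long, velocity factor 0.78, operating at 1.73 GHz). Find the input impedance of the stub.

Z_in ≈ +j58.6 Ω

λ = v/f = 0.78·c / 1.73 GHz = 0.135 m
βl = 2π·l/λ = 2π × 0.138 = 49.5°
tan(βl) = 1.17
For a shorted stub, Z_in = jZ_0·tan(βl)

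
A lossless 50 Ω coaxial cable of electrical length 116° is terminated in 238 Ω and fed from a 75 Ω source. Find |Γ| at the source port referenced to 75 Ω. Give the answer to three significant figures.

tan(βl) = -2.05
Z_in = Z_0·(Z_L + jZ_0·tanβl)/(Z_0 + jZ_L·tanβl) = 12.9 + j23.1 Ω
Γ_s = (Z_in − Z_s)/(Z_in + Z_s) = (-62.1 + j23.1)/(87.9 + j23.1), |Γ_s| = 0.73

|Γ| ≈ 0.73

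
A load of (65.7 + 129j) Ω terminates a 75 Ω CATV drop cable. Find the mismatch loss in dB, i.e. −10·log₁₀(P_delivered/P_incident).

Γ = (-9.3 + j129)/(140.7 + j129), |Γ| = 0.678
|Γ|² = 0.459, so P_del/P_inc = 1 − |Γ|² = 0.541
ML = −10·log₁₀(1 − |Γ|²)

mismatch loss ≈ 2.67 dB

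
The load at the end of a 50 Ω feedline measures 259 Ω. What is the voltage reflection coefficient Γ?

Γ = (Z_L − Z_0)/(Z_L + Z_0) = (259 − 50)/(259 + 50) = 209/309

Γ = 0.676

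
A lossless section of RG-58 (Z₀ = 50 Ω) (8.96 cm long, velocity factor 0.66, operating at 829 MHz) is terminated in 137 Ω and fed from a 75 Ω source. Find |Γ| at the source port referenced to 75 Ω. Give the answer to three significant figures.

|Γ| ≈ 0.504

λ = v/f = 0.66·c / 829 MHz = 0.239 m
βl = 2π·l/λ = 2π × 0.375 = 135°
tan(βl) = -0.998
Z_in = Z_0·(Z_L + jZ_0·tanβl)/(Z_0 + jZ_L·tanβl) = 32.3 + j38.3 Ω
Γ_s = (Z_in − Z_s)/(Z_in + Z_s) = (-42.7 + j38.3)/(107 + j38.3), |Γ_s| = 0.504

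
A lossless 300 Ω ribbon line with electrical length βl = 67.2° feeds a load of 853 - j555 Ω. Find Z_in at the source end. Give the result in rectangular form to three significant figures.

Z_in ≈ 75.8 − j65.6 Ω

tan(βl) = tan(67.2°) = 2.38
Z_in = Z_0·(Z_L + jZ_0·tanβl)/(Z_0 + jZ_L·tanβl)
     = 300·(853 + j159)/(1620 + j2030)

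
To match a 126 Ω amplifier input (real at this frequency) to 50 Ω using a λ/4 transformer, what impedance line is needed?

Z_qwt ≈ 79.4 Ω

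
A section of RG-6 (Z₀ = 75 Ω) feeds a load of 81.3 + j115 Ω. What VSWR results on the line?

VSWR ≈ 3.92

Γ = (Z_L − Z_0)/(Z_L + Z_0) = (6.3 + j115)/(156.3 + j115)
|Γ| = 115/194 = 0.594
VSWR = (1 + |Γ|)/(1 − |Γ|) = 1.59/0.406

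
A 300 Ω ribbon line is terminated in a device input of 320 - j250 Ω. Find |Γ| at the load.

Γ = (Z_L − Z_0)/(Z_L + Z_0) = (20 − j250)/(620 − j250)
|Γ| = 251/669

|Γ| ≈ 0.375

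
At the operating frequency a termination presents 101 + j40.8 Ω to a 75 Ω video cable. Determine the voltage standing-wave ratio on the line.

Γ = (Z_L − Z_0)/(Z_L + Z_0) = (26 + j40.8)/(176 + j40.8)
|Γ| = 48.4/181 = 0.268
VSWR = (1 + |Γ|)/(1 − |Γ|) = 1.27/0.732

VSWR ≈ 1.73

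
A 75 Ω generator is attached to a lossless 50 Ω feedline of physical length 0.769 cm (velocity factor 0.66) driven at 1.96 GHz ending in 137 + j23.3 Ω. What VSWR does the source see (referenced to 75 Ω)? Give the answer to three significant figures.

λ = v/f = 0.66·c / 1.96 GHz = 0.101 m
βl = 2π·l/λ = 2π × 0.0761 = 27.4°
tan(βl) = 0.518
Z_in = Z_0·(Z_L + jZ_0·tanβl)/(Z_0 + jZ_L·tanβl) = 67 − j60.7 Ω
Γ_s = (Z_in − Z_s)/(Z_in + Z_s) = (-7.97 − j60.7)/(142 − j60.7), |Γ_s| = 0.396
VSWR = (1 + |Γ_s|)/(1 − |Γ_s|)

VSWR ≈ 2.31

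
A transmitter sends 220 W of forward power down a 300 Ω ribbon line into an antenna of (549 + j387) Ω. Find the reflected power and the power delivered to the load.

|Γ| = |(249 + j387)/(849 + j387)| = 0.493
|Γ|² = 0.243
P_refl = |Γ|²·P_inc = 53.5 W, P_del = (1 − |Γ|²)·P_inc = 166 W

P_reflected ≈ 53.5 W; P_delivered ≈ 166 W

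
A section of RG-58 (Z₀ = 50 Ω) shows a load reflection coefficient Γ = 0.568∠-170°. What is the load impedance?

Z_L = Z_0·(1 + Γ)/(1 − Γ) = 50·(0.441 − j0.0986)/(1.56 + j0.0986)

Z_L ≈ 13.9 − j4.04 Ω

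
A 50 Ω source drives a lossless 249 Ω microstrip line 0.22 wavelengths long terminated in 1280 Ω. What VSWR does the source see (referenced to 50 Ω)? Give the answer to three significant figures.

VSWR ≈ 2.42

βl = 2π × 0.22 = 79.2°
tan(βl) = 5.24
Z_in = Z_0·(Z_L + jZ_0·tanβl)/(Z_0 + jZ_L·tanβl) = 50.1 − j45.6 Ω
Γ_s = (Z_in − Z_s)/(Z_in + Z_s) = (0.132 − j45.6)/(100 − j45.6), |Γ_s| = 0.415
VSWR = (1 + |Γ_s|)/(1 − |Γ_s|)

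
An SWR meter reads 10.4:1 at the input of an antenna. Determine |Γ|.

|Γ| = (S − 1)/(S + 1) = (10.4 − 1)/(10.4 + 1) = 9.4/11.4

|Γ| ≈ 0.825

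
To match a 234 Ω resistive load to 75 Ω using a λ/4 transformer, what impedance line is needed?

Z_qwt ≈ 132 Ω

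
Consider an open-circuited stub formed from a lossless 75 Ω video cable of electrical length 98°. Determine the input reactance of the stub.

X_in ≈ 10.5 Ω (inductive)

tan(βl) = -7.12
For an open-circuited stub, Z_in = −jZ_0·cot(βl) = −jZ_0/tan(βl)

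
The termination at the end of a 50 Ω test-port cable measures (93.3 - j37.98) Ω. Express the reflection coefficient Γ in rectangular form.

Γ = (Z_L − Z_0)/(Z_L + Z_0) = (43.3 − j37.98)/(143.3 − j37.98)

Γ ≈ 0.348 − j0.173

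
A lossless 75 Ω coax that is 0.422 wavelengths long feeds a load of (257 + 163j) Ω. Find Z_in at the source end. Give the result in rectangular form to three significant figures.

βl = 2π × 0.422 = 152°
tan(βl) = tan(152°) = -0.534
Z_in = Z_0·(Z_L + jZ_0·tanβl)/(Z_0 + jZ_L·tanβl)
     = 75·(257 + j123)/(162 − j137)

Z_in ≈ 41.2 + j91.9 Ω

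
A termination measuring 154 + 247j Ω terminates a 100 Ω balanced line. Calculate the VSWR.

VSWR ≈ 5.98

Γ = (Z_L − Z_0)/(Z_L + Z_0) = (54 + j247)/(254 + j247)
|Γ| = 253/354 = 0.714
VSWR = (1 + |Γ|)/(1 − |Γ|) = 1.71/0.286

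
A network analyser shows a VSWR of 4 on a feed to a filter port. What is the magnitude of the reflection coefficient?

|Γ| ≈ 0.6

|Γ| = (S − 1)/(S + 1) = (4 − 1)/(4 + 1) = 3/5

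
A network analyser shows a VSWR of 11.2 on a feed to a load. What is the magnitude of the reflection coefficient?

|Γ| = (S − 1)/(S + 1) = (11.2 − 1)/(11.2 + 1) = 10.2/12.2

|Γ| ≈ 0.836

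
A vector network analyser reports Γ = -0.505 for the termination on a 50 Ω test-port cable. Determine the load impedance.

Z_L = Z_0·(1 + Γ)/(1 − Γ) = 50·(0.495)/(1.5)

Z_L ≈ 16.4 Ω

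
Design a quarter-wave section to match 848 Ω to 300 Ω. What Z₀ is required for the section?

Z_qwt ≈ 504 Ω

Z_qwt = √(Z_0·R_L) = √(300 × 848) = √254400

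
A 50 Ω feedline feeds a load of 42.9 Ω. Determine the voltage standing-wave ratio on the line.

Γ = (42.9 − 50)/(42.9 + 50) = -0.0764
VSWR = (1 + 0.0764)/(1 − 0.0764)

VSWR ≈ 1.17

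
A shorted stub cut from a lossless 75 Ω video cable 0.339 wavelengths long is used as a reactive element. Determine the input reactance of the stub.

βl = 2π × 0.339 = 122°
tan(βl) = -1.6
For a shorted stub, Z_in = jZ_0·tan(βl)

X_in ≈ -120 Ω (capacitive)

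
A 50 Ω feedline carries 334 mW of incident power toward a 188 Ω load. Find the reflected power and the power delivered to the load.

Γ = (188 − 50)/(188 + 50) = 0.58
|Γ|² = 0.336
P_refl = |Γ|²·P_inc = 112 mW, P_del = (1 − |Γ|²)·P_inc = 222 mW

P_reflected ≈ 112 mW; P_delivered ≈ 222 mW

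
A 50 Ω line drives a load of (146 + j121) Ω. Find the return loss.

RL ≈ 3.47 dB

Γ = (96 + j121)/(196 + j121), |Γ| = 0.671
RL = −20·log₁₀|Γ| = −20·log₁₀(0.671)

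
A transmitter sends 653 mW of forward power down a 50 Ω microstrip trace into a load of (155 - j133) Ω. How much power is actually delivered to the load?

|Γ| = |(105 − j133)/(205 − j133)| = 0.693
|Γ|² = 0.481
P_refl = |Γ|²·P_inc = 314 mW, P_del = (1 − |Γ|²)·P_inc = 339 mW

P_delivered ≈ 339 mW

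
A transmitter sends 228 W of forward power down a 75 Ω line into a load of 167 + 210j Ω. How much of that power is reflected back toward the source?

P_reflected ≈ 117 W

|Γ| = |(92 + j210)/(242 + j210)| = 0.716
|Γ|² = 0.512
P_refl = |Γ|²·P_inc = 117 W, P_del = (1 − |Γ|²)·P_inc = 111 W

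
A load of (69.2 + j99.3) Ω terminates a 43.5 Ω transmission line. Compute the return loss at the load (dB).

Γ = (25.7 + j99.3)/(112.7 + j99.3), |Γ| = 0.683
RL = −20·log₁₀|Γ| = −20·log₁₀(0.683)

RL ≈ 3.31 dB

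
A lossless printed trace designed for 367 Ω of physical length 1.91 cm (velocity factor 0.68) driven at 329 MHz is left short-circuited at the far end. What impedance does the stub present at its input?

Z_in ≈ +j71.9 Ω

λ = v/f = 0.68·c / 329 MHz = 0.62 m
βl = 2π·l/λ = 2π × 0.0308 = 11.1°
tan(βl) = 0.196
For a short-circuited stub, Z_in = jZ_0·tan(βl)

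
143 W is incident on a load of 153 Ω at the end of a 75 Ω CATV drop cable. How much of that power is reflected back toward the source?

Γ = (153 − 75)/(153 + 75) = 0.342
|Γ|² = 0.117
P_refl = |Γ|²·P_inc = 16.7 W, P_del = (1 − |Γ|²)·P_inc = 126 W

P_reflected ≈ 16.7 W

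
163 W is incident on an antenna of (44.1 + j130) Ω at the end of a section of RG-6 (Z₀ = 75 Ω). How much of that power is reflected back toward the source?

|Γ| = |(-30.9 + j130)/(119.1 + j130)| = 0.758
|Γ|² = 0.574
P_refl = |Γ|²·P_inc = 93.6 W, P_del = (1 − |Γ|²)·P_inc = 69.4 W

P_reflected ≈ 93.6 W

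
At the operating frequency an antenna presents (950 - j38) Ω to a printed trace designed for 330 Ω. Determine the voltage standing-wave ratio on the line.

VSWR ≈ 2.88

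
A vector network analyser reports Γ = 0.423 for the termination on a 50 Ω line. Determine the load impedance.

Z_L = Z_0·(1 + Γ)/(1 − Γ) = 50·(1.42)/(0.577)

Z_L ≈ 123 Ω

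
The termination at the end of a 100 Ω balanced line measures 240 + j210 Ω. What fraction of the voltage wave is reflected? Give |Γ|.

Γ = (Z_L − Z_0)/(Z_L + Z_0) = (140 + j210)/(340 + j210)
|Γ| = 252/400

|Γ| ≈ 0.632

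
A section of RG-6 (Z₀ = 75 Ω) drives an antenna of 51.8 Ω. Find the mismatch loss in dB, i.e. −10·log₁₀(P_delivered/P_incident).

mismatch loss ≈ 0.148 dB

Γ = (51.8 − 75)/(51.8 + 75) = -0.183
|Γ|² = 0.0335, so P_del/P_inc = 1 − |Γ|² = 0.967
ML = −10·log₁₀(1 − |Γ|²)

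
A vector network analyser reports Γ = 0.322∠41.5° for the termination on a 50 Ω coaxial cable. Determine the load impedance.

Z_L ≈ 72.1 + j34.3 Ω

Z_L = Z_0·(1 + Γ)/(1 − Γ) = 50·(1.24 + j0.213)/(0.759 − j0.213)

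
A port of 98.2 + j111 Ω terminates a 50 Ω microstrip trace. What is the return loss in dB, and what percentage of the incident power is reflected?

Γ = (48.2 + j111)/(148.2 + j111), |Γ| = 0.654
RL = −20·log₁₀(0.654) = 3.69 dB
P_refl/P_inc = |Γ|² = 0.427

RL ≈ 3.69 dB; 42.7% of incident power reflected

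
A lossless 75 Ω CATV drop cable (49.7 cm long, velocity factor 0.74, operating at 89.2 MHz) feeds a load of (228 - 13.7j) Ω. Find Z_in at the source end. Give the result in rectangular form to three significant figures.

λ = v/f = 0.74·c / 89.2 MHz = 2.49 m
βl = 2π·l/λ = 2π × 0.2 = 71.9°
tan(βl) = tan(71.9°) = 3.06
Z_in = Z_0·(Z_L + jZ_0·tanβl)/(Z_0 + jZ_L·tanβl)
     = 75·(228 + j216)/(117 + j697)

Z_in ≈ 26.6 − j20.1 Ω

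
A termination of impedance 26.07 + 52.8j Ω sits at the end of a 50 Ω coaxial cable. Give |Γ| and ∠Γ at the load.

Γ ≈ 0.626 ∠ 79.6°

Γ = (Z_L − Z_0)/(Z_L + Z_0) = (-23.93 + j52.8)/(76.07 + j52.8)
|Γ| = 58/92.6 = 0.626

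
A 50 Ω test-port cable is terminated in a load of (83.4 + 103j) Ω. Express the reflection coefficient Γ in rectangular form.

Γ = (Z_L − Z_0)/(Z_L + Z_0) = (33.4 + j103)/(133.4 + j103)

Γ ≈ 0.53 + j0.363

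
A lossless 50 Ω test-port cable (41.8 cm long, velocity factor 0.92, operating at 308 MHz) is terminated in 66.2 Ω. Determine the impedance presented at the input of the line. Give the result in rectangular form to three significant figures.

Z_in ≈ 64.1 + j7.45 Ω

λ = v/f = 0.92·c / 308 MHz = 0.896 m
βl = 2π·l/λ = 2π × 0.466 = 168°
tan(βl) = tan(168°) = -0.214
Z_in = Z_0·(Z_L + jZ_0·tanβl)/(Z_0 + jZ_L·tanβl)
     = 50·(66.2 − j10.7)/(50 − j14.2)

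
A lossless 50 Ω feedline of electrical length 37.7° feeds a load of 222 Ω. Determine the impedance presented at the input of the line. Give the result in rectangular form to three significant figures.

tan(βl) = tan(37.7°) = 0.773
Z_in = Z_0·(Z_L + jZ_0·tanβl)/(Z_0 + jZ_L·tanβl)
     = 50·(222 + j38.6)/(50 + j172)

Z_in ≈ 27.8 − j56.6 Ω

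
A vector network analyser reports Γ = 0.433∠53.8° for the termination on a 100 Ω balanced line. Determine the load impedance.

Z_L ≈ 120 + j103 Ω

Z_L = Z_0·(1 + Γ)/(1 − Γ) = 100·(1.26 + j0.349)/(0.744 − j0.349)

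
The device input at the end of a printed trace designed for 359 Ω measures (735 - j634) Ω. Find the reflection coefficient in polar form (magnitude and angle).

Γ = (Z_L − Z_0)/(Z_L + Z_0) = (376 − j634)/(1094 − j634)
|Γ| = 737/1260 = 0.583

Γ ≈ 0.583 ∠ -29.2°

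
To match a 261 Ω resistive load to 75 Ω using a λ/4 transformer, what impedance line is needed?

Z_qwt = √(Z_0·R_L) = √(75 × 261) = √19580

Z_qwt ≈ 140 Ω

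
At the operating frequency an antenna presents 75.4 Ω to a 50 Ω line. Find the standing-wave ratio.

VSWR ≈ 1.51

Γ = (75.4 − 50)/(75.4 + 50) = 0.203
VSWR = (1 + 0.203)/(1 − 0.203)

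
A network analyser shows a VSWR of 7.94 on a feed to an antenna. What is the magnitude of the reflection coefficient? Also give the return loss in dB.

|Γ| ≈ 0.776; return loss ≈ 2.2 dB

|Γ| = (S − 1)/(S + 1) = (7.94 − 1)/(7.94 + 1) = 6.94/8.94
RL = −20·log₁₀|Γ| = −20·log₁₀(0.776)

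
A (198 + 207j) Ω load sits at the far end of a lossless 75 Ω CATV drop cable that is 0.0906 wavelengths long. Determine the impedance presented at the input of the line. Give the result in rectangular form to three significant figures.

βl = 2π × 0.0906 = 32.6°
tan(βl) = tan(32.6°) = 0.64
Z_in = Z_0·(Z_L + jZ_0·tanβl)/(Z_0 + jZ_L·tanβl)
     = 75·(198 + j255)/(-57.5 + j127)

Z_in ≈ 81.1 − j154 Ω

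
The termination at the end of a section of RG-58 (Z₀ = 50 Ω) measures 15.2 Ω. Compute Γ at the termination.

Γ = (Z_L − Z_0)/(Z_L + Z_0) = (15.2 − 50)/(15.2 + 50) = -34.8/65.2

Γ = -0.534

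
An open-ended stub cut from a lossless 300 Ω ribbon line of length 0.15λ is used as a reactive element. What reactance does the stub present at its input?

X_in ≈ -218 Ω (capacitive)

βl = 2π × 0.15 = 54°
tan(βl) = 1.38
For an open-ended stub, Z_in = −jZ_0·cot(βl) = −jZ_0/tan(βl)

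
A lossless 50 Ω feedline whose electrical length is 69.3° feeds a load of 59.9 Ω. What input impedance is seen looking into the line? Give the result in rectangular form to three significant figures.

Z_in ≈ 43.4 − j5.21 Ω

tan(βl) = tan(69.3°) = 2.65
Z_in = Z_0·(Z_L + jZ_0·tanβl)/(Z_0 + jZ_L·tanβl)
     = 50·(59.9 + j132)/(50 + j159)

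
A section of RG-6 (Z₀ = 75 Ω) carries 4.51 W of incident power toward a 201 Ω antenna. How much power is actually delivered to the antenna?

Γ = (201 − 75)/(201 + 75) = 0.457
|Γ|² = 0.208
P_refl = |Γ|²·P_inc = 0.94 W, P_del = (1 − |Γ|²)·P_inc = 3.57 W

P_delivered ≈ 3.57 W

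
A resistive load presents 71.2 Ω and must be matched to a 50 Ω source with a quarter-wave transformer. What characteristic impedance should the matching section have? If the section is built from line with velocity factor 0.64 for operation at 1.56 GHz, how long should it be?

Z_qwt = √(Z_0·R_L) = √(50 × 71.2) = √3560
λ = 0.64·c/f = 0.123 m, so l = λ/4 = 0.0308 m

Z_qwt ≈ 59.7 Ω; length ≈ 3.08 cm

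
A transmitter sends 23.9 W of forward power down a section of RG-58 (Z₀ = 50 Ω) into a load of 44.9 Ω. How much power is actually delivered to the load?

Γ = (44.9 − 50)/(44.9 + 50) = -0.0537
|Γ|² = 0.00289
P_refl = |Γ|²·P_inc = 0.069 W, P_del = (1 − |Γ|²)·P_inc = 23.8 W

P_delivered ≈ 23.8 W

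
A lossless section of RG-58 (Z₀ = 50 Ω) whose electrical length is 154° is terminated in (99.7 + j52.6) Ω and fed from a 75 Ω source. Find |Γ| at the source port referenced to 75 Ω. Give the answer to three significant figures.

|Γ| ≈ 0.469

tan(βl) = -0.488
Z_in = Z_0·(Z_L + jZ_0·tanβl)/(Z_0 + jZ_L·tanβl) = 38.1 + j43.2 Ω
Γ_s = (Z_in − Z_s)/(Z_in + Z_s) = (-36.9 + j43.2)/(113 + j43.2), |Γ_s| = 0.469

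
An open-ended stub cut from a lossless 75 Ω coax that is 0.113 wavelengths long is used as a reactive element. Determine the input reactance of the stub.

X_in ≈ -87.3 Ω (capacitive)

βl = 2π × 0.113 = 40.7°
tan(βl) = 0.86
For an open-ended stub, Z_in = −jZ_0·cot(βl) = −jZ_0/tan(βl)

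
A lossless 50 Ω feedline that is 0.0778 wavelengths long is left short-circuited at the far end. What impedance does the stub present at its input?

βl = 2π × 0.0778 = 28°
tan(βl) = 0.532
For a short-circuited stub, Z_in = jZ_0·tan(βl)

Z_in ≈ +j26.6 Ω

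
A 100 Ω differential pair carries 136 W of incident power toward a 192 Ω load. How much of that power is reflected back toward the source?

Γ = (192 − 100)/(192 + 100) = 0.315
|Γ|² = 0.0993
P_refl = |Γ|²·P_inc = 13.5 W, P_del = (1 − |Γ|²)·P_inc = 122 W

P_reflected ≈ 13.5 W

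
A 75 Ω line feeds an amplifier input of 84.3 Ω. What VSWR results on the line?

VSWR ≈ 1.12

Γ = (84.3 − 75)/(84.3 + 75) = 0.0584
VSWR = (1 + 0.0584)/(1 − 0.0584)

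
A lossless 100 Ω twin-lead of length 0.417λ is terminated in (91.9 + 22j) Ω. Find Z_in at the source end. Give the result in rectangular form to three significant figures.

βl = 2π × 0.417 = 150°
tan(βl) = tan(150°) = -0.575
Z_in = Z_0·(Z_L + jZ_0·tanβl)/(Z_0 + jZ_L·tanβl)
     = 100·(91.9 − j35.5)/(113 − j52.8)

Z_in ≈ 79 + j5.55 Ω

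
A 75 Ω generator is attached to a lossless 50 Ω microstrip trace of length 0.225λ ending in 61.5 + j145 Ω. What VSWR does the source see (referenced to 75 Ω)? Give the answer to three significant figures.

βl = 2π × 0.225 = 81°
tan(βl) = 6.31
Z_in = Z_0·(Z_L + jZ_0·tanβl)/(Z_0 + jZ_L·tanβl) = 6.98 − j23.5 Ω
Γ_s = (Z_in − Z_s)/(Z_in + Z_s) = (-68 − j23.5)/(82 − j23.5), |Γ_s| = 0.844
VSWR = (1 + |Γ_s|)/(1 − |Γ_s|)

VSWR ≈ 11.8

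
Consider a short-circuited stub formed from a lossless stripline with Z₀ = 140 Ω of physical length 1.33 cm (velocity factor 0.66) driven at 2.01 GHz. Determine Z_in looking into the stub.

λ = v/f = 0.66·c / 2.01 GHz = 0.0985 m
βl = 2π·l/λ = 2π × 0.135 = 48.6°
tan(βl) = 1.13
For a short-circuited stub, Z_in = jZ_0·tan(βl)

Z_in ≈ +j159 Ω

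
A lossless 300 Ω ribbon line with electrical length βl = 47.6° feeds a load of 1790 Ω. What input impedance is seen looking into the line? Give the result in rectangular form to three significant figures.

tan(βl) = tan(47.6°) = 1.1
Z_in = Z_0·(Z_L + jZ_0·tanβl)/(Z_0 + jZ_L·tanβl)
     = 300·(1790 + j329)/(300 + j1960)

Z_in ≈ 90.1 − j260 Ω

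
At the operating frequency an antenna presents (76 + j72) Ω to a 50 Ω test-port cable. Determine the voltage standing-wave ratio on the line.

Γ = (Z_L − Z_0)/(Z_L + Z_0) = (26 + j72)/(126 + j72)
|Γ| = 76.6/145 = 0.527
VSWR = (1 + |Γ|)/(1 − |Γ|) = 1.53/0.473

VSWR ≈ 3.23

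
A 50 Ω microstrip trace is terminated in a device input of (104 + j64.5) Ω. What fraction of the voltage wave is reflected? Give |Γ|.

Γ = (Z_L − Z_0)/(Z_L + Z_0) = (54 + j64.5)/(154 + j64.5)
|Γ| = 84.1/167

|Γ| ≈ 0.504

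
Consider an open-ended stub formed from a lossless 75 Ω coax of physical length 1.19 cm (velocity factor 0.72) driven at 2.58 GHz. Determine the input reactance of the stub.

λ = v/f = 0.72·c / 2.58 GHz = 0.0837 m
βl = 2π·l/λ = 2π × 0.142 = 51.2°
tan(βl) = 1.24
For an open-ended stub, Z_in = −jZ_0·cot(βl) = −jZ_0/tan(βl)

X_in ≈ -60.4 Ω (capacitive)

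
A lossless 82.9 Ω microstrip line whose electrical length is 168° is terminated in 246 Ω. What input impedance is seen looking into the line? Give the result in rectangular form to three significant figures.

tan(βl) = tan(168°) = -0.213
Z_in = Z_0·(Z_L + jZ_0·tanβl)/(Z_0 + jZ_L·tanβl)
     = 82.9·(246 − j17.6)/(82.9 − j52.3)

Z_in ≈ 184 + j98.4 Ω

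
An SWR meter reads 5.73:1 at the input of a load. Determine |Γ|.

|Γ| = (S − 1)/(S + 1) = (5.73 − 1)/(5.73 + 1) = 4.73/6.73

|Γ| ≈ 0.703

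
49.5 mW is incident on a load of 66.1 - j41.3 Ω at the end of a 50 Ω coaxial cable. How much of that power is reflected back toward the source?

P_reflected ≈ 6.41 mW

|Γ| = |(16.1 − j41.3)/(116.1 − j41.3)| = 0.36
|Γ|² = 0.129
P_refl = |Γ|²·P_inc = 6.41 mW, P_del = (1 − |Γ|²)·P_inc = 43.1 mW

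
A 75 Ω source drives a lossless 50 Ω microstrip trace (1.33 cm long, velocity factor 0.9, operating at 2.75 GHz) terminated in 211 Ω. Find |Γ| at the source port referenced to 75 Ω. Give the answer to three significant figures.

|Γ| ≈ 0.657

λ = v/f = 0.9·c / 2.75 GHz = 0.0982 m
βl = 2π·l/λ = 2π × 0.135 = 48.8°
tan(βl) = 1.14
Z_in = Z_0·(Z_L + jZ_0·tanβl)/(Z_0 + jZ_L·tanβl) = 20.1 − j39.7 Ω
Γ_s = (Z_in − Z_s)/(Z_in + Z_s) = (-54.9 − j39.7)/(95.1 − j39.7), |Γ_s| = 0.657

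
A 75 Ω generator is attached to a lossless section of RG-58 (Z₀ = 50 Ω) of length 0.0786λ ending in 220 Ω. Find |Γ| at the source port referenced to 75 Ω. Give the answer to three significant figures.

βl = 2π × 0.0786 = 28.3°
tan(βl) = 0.538
Z_in = Z_0·(Z_L + jZ_0·tanβl)/(Z_0 + jZ_L·tanβl) = 42.9 − j74.8 Ω
Γ_s = (Z_in − Z_s)/(Z_in + Z_s) = (-32.1 − j74.8)/(118 − j74.8), |Γ_s| = 0.583

|Γ| ≈ 0.583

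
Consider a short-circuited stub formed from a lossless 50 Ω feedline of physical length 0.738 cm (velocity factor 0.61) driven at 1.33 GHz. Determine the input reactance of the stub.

λ = v/f = 0.61·c / 1.33 GHz = 0.138 m
βl = 2π·l/λ = 2π × 0.0536 = 19.3°
tan(βl) = 0.35
For a short-circuited stub, Z_in = jZ_0·tan(βl)

X_in ≈ 17.5 Ω (inductive)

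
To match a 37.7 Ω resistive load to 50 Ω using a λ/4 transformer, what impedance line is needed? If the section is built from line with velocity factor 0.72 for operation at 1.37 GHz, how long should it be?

Z_qwt = √(Z_0·R_L) = √(50 × 37.7) = √1885
λ = 0.72·c/f = 0.158 m, so l = λ/4 = 0.0394 m

Z_qwt ≈ 43.4 Ω; length ≈ 3.94 cm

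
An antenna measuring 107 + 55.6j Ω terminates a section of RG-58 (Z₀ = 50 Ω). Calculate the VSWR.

Γ = (Z_L − Z_0)/(Z_L + Z_0) = (57 + j55.6)/(157 + j55.6)
|Γ| = 79.6/167 = 0.478
VSWR = (1 + |Γ|)/(1 − |Γ|) = 1.48/0.522

VSWR ≈ 2.83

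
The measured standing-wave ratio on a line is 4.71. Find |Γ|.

|Γ| = (S − 1)/(S + 1) = (4.71 − 1)/(4.71 + 1) = 3.71/5.71

|Γ| ≈ 0.65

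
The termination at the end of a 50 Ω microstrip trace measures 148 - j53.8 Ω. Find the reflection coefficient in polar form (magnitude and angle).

Γ ≈ 0.545 ∠ -13.6°

Γ = (Z_L − Z_0)/(Z_L + Z_0) = (98 − j53.8)/(198 − j53.8)
|Γ| = 112/205 = 0.545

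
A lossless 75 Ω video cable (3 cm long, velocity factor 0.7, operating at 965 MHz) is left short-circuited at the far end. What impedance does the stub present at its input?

Z_in ≈ +j88.2 Ω

λ = v/f = 0.7·c / 965 MHz = 0.218 m
βl = 2π·l/λ = 2π × 0.138 = 49.6°
tan(βl) = 1.18
For a short-circuited stub, Z_in = jZ_0·tan(βl)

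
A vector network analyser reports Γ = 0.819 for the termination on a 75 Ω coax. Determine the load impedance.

Z_L ≈ 754 Ω

Z_L = Z_0·(1 + Γ)/(1 − Γ) = 75·(1.82)/(0.181)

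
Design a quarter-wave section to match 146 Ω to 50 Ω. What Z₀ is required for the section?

Z_qwt ≈ 85.4 Ω

Z_qwt = √(Z_0·R_L) = √(50 × 146) = √7300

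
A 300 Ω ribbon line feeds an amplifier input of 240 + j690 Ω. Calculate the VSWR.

VSWR ≈ 8.55

Γ = (Z_L − Z_0)/(Z_L + Z_0) = (-60 + j690)/(540 + j690)
|Γ| = 693/876 = 0.79
VSWR = (1 + |Γ|)/(1 − |Γ|) = 1.79/0.21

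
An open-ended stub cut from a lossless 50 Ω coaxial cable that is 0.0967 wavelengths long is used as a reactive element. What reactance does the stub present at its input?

βl = 2π × 0.0967 = 34.8°
tan(βl) = 0.695
For an open-ended stub, Z_in = −jZ_0·cot(βl) = −jZ_0/tan(βl)

X_in ≈ -71.9 Ω (capacitive)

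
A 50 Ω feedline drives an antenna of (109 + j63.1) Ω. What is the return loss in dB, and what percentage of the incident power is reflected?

RL ≈ 5.93 dB; 25.5% of incident power reflected

Γ = (59 + j63.1)/(159 + j63.1), |Γ| = 0.505
RL = −20·log₁₀(0.505) = 5.93 dB
P_refl/P_inc = |Γ|² = 0.255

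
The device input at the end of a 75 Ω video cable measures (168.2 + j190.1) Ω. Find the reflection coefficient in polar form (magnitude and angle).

Γ ≈ 0.686 ∠ 25.9°

Γ = (Z_L − Z_0)/(Z_L + Z_0) = (93.2 + j190.1)/(243.2 + j190.1)
|Γ| = 212/309 = 0.686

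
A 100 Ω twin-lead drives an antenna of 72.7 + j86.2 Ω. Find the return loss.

RL ≈ 6.59 dB

Γ = (-27.3 + j86.2)/(172.7 + j86.2), |Γ| = 0.468
RL = −20·log₁₀|Γ| = −20·log₁₀(0.468)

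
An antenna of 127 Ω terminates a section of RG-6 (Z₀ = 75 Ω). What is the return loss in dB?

RL ≈ 11.8 dB

Γ = (127 − 75)/(127 + 75) = 0.257
RL = −20·log₁₀|Γ| = −20·log₁₀(0.257)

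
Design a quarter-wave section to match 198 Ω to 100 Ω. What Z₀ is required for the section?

Z_qwt ≈ 141 Ω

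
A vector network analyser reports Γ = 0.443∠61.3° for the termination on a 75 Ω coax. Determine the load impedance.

Z_L ≈ 78.2 + j75.6 Ω

Z_L = Z_0·(1 + Γ)/(1 − Γ) = 75·(1.21 + j0.389)/(0.787 − j0.389)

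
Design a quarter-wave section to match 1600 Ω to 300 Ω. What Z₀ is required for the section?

Z_qwt ≈ 693 Ω

Z_qwt = √(Z_0·R_L) = √(300 × 1600) = √480000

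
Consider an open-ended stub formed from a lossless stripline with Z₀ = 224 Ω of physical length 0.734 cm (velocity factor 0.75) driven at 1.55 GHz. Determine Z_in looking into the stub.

λ = v/f = 0.75·c / 1.55 GHz = 0.145 m
βl = 2π·l/λ = 2π × 0.0506 = 18.2°
tan(βl) = 0.329
For an open-ended stub, Z_in = −jZ_0·cot(βl) = −jZ_0/tan(βl)

Z_in ≈ −j681 Ω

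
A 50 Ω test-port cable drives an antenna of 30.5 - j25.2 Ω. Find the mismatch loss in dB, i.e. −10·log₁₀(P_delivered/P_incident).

Γ = (-19.5 − j25.2)/(80.5 − j25.2), |Γ| = 0.378
|Γ|² = 0.143, so P_del/P_inc = 1 − |Γ|² = 0.857
ML = −10·log₁₀(1 − |Γ|²)

mismatch loss ≈ 0.669 dB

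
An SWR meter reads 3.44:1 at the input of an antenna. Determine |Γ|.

|Γ| = (S − 1)/(S + 1) = (3.44 − 1)/(3.44 + 1) = 2.44/4.44

|Γ| ≈ 0.55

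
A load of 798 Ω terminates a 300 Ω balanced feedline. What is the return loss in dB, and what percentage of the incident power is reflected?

RL ≈ 6.87 dB; 20.6% of incident power reflected

Γ = (798 − 300)/(798 + 300) = 0.454
RL = −20·log₁₀(0.454) = 6.87 dB
P_refl/P_inc = |Γ|² = 0.206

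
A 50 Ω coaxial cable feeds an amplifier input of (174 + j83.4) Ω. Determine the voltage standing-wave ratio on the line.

VSWR ≈ 4.34

Γ = (Z_L − Z_0)/(Z_L + Z_0) = (124 + j83.4)/(224 + j83.4)
|Γ| = 149/239 = 0.625
VSWR = (1 + |Γ|)/(1 − |Γ|) = 1.63/0.375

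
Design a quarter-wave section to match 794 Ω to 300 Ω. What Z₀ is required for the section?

Z_qwt ≈ 488 Ω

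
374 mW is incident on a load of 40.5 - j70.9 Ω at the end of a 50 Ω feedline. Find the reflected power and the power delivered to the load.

P_reflected ≈ 145 mW; P_delivered ≈ 229 mW

|Γ| = |(-9.5 − j70.9)/(90.5 − j70.9)| = 0.622
|Γ|² = 0.387
P_refl = |Γ|²·P_inc = 145 mW, P_del = (1 − |Γ|²)·P_inc = 229 mW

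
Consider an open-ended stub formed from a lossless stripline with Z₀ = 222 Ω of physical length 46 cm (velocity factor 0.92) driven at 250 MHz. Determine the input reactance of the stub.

λ = v/f = 0.92·c / 250 MHz = 1.1 m
βl = 2π·l/λ = 2π × 0.417 = 150°
tan(βl) = -0.577
For an open-ended stub, Z_in = −jZ_0·cot(βl) = −jZ_0/tan(βl)

X_in ≈ 385 Ω (inductive)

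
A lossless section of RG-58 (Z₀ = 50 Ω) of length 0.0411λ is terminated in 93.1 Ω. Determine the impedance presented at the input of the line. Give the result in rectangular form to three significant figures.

Z_in ≈ 80.2 − j26.2 Ω

βl = 2π × 0.0411 = 14.8°
tan(βl) = tan(14.8°) = 0.264
Z_in = Z_0·(Z_L + jZ_0·tanβl)/(Z_0 + jZ_L·tanβl)
     = 50·(93.1 + j13.2)/(50 + j24.6)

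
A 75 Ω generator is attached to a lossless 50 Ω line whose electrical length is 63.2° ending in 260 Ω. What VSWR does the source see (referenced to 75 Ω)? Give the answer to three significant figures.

tan(βl) = 1.98
Z_in = Z_0·(Z_L + jZ_0·tanβl)/(Z_0 + jZ_L·tanβl) = 12 − j24.1 Ω
Γ_s = (Z_in − Z_s)/(Z_in + Z_s) = (-63 − j24.1)/(87 − j24.1), |Γ_s| = 0.748
VSWR = (1 + |Γ_s|)/(1 − |Γ_s|)

VSWR ≈ 6.94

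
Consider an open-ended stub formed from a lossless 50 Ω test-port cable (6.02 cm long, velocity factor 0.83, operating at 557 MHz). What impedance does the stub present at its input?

Z_in ≈ −j44.3 Ω

λ = v/f = 0.83·c / 557 MHz = 0.447 m
βl = 2π·l/λ = 2π × 0.135 = 48.5°
tan(βl) = 1.13
For an open-ended stub, Z_in = −jZ_0·cot(βl) = −jZ_0/tan(βl)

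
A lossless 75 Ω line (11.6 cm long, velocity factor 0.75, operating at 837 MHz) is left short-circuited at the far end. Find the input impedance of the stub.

λ = v/f = 0.75·c / 837 MHz = 0.269 m
βl = 2π·l/λ = 2π × 0.432 = 155°
tan(βl) = -0.459
For a short-circuited stub, Z_in = jZ_0·tan(βl)

Z_in ≈ −j34.4 Ω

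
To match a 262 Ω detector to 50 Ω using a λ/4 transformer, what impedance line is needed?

Z_qwt = √(Z_0·R_L) = √(50 × 262) = √13100

Z_qwt ≈ 114 Ω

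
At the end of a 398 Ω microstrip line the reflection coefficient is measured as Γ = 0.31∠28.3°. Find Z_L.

Z_L ≈ 654 + j213 Ω

Z_L = Z_0·(1 + Γ)/(1 − Γ) = 398·(1.27 + j0.147)/(0.727 − j0.147)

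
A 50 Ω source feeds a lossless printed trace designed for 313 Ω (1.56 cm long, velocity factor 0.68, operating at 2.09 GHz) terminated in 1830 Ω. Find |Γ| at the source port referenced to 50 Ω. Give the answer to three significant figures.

λ = v/f = 0.68·c / 2.09 GHz = 0.0976 m
βl = 2π·l/λ = 2π × 0.16 = 57.5°
tan(βl) = 1.57
Z_in = Z_0·(Z_L + jZ_0·tanβl)/(Z_0 + jZ_L·tanβl) = 74.3 − j191 Ω
Γ_s = (Z_in − Z_s)/(Z_in + Z_s) = (24.3 − j191)/(124 − j191), |Γ_s| = 0.845

|Γ| ≈ 0.845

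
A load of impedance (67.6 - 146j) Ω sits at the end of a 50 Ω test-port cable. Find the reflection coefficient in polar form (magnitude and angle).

Γ = (Z_L − Z_0)/(Z_L + Z_0) = (17.6 − j146)/(117.6 − j146)
|Γ| = 147/187 = 0.784

Γ ≈ 0.784 ∠ -32°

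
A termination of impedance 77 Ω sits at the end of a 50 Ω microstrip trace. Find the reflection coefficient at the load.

Γ = (Z_L − Z_0)/(Z_L + Z_0) = (77 − 50)/(77 + 50) = 27/127

Γ = 0.213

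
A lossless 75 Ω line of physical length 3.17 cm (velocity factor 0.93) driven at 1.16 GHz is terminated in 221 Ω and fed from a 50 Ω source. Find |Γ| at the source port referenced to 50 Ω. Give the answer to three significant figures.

|Γ| ≈ 0.518

λ = v/f = 0.93·c / 1.16 GHz = 0.241 m
βl = 2π·l/λ = 2π × 0.132 = 47.4°
tan(βl) = 1.09
Z_in = Z_0·(Z_L + jZ_0·tanβl)/(Z_0 + jZ_L·tanβl) = 42.8 − j55.5 Ω
Γ_s = (Z_in − Z_s)/(Z_in + Z_s) = (-7.25 − j55.5)/(92.8 − j55.5), |Γ_s| = 0.518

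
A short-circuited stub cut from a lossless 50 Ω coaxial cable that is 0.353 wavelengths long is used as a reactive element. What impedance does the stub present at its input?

βl = 2π × 0.353 = 127°
tan(βl) = -1.32
For a short-circuited stub, Z_in = jZ_0·tan(βl)

Z_in ≈ −j66.2 Ω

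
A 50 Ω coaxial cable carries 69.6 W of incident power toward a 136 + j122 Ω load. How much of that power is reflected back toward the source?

P_reflected ≈ 31.3 W

|Γ| = |(86 + j122)/(186 + j122)| = 0.671
|Γ|² = 0.45
P_refl = |Γ|²·P_inc = 31.3 W, P_del = (1 − |Γ|²)·P_inc = 38.3 W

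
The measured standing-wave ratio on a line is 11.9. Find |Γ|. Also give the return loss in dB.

|Γ| ≈ 0.845; return loss ≈ 1.46 dB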